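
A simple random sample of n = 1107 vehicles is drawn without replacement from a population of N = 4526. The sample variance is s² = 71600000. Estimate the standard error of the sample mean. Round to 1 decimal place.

221.0

Under SRS without replacement, Var(ȳ) = (1 − f)·s²/n with f = n/N = 1107/4526 = 0.24458683.
Var(ȳ) = (1 − 0.24458683)·71600000/1107 = 0.75541317·64679.313 = 48859.605.
SE(ȳ) = √(48859.605) = 221.0.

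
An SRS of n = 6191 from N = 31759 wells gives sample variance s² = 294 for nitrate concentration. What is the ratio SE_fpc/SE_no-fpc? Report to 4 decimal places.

f = n/N = 6191/31759 = 0.19493687.
SE_no-fpc = √(s²/n) = 0.21791808; SE_fpc = √((1−f)s²/n) = 0.19552767.
Ratio = √(1−f) = 0.89725310.

0.8973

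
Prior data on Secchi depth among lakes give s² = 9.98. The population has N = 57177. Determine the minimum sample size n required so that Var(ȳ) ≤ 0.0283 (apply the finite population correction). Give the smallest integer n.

351

Without fpc, n₀ = s²/D = 9.98/0.0283 = 352.6502.
With fpc, (1 − n/N)·s²/n ≤ D requires n ≥ n₀/(1 + n₀/N) = 352.6502/(1 + 352.6502/57177) = 350.4885.
Rounding up, n = 351.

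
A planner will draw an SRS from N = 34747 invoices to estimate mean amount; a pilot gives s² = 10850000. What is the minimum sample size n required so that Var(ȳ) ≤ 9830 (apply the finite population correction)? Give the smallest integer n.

Without fpc, n₀ = s²/D = 10850000/9830 = 1103.7640.
With fpc, (1 − n/N)·s²/n ≤ D requires n ≥ n₀/(1 + n₀/N) = 1103.7640/(1 + 1103.7640/34747) = 1069.7816.
Rounding up, n = 1070.

1070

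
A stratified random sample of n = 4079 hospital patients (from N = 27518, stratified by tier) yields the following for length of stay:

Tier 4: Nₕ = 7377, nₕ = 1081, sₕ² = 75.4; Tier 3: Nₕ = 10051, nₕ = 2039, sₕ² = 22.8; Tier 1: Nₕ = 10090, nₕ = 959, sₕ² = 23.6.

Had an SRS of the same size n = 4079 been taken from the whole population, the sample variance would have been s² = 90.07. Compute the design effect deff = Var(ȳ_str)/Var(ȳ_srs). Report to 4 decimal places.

0.4499

Var(ȳ_str) = Σ Wₕ²(1−fₕ)sₕ²/nₕ with Wₕ = Nₕ/27518:
  Tier 4: (7377/27518)²·(1−1081/7377)·75.4/1081 = 0.0042781541
  Tier 3: (10051/27518)²·(1−2039/10051)·22.8/2039 = 0.0011891431
  Tier 1: (10090/27518)²·(1−959/10090)·23.6/959 = 0.0029941198
  → Var(ȳ_str) = 0.008461417.
Var(ȳ_srs) = (1 − 4079/27518)·90.07/4079 = 0.018808262.
deff = 0.008461417 / 0.018808262 = 0.4499.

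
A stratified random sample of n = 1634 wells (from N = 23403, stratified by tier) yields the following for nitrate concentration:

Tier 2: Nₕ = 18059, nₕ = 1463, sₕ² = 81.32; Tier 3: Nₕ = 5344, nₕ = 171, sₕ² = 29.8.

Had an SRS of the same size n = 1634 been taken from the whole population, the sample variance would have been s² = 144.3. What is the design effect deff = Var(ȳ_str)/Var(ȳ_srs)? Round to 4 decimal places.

Var(ȳ_str) = Σ Wₕ²(1−fₕ)sₕ²/nₕ with Wₕ = Nₕ/23403:
  Tier 2: (18059/23403)²·(1−1463/18059)·81.32/1463 = 0.03041635
  Tier 3: (5344/23403)²·(1−171/5344)·29.8/171 = 0.0087960161
  → Var(ȳ_str) = 0.039212366.
Var(ȳ_srs) = (1 − 1634/23403)·144.3/1634 = 0.082145017.
deff = 0.039212366 / 0.082145017 = 0.4774.

0.4774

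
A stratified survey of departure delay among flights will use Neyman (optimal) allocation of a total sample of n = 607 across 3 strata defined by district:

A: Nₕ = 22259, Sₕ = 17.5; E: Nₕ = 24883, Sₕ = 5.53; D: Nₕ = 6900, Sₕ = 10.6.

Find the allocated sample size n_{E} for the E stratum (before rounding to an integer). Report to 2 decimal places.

139.14

Neyman allocation: nₕ = n·NₕSₕ / Σⱼ NⱼSⱼ.
Σ NⱼSⱼ = 22259·17.5 + 24883·5.53 + 6900·10.6 = 600275.49.
n_{E} = 607·24883·5.53 / 600275.49 = 139.14.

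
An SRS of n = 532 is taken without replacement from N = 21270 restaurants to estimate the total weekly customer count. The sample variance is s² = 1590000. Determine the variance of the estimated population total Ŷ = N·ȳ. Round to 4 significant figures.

Var(Ŷ) = N²·Var(ȳ) = N²·(1 − n/N)·s²/n.
f = 532/21270 = 0.02501175; Var(ȳ) = 0.97498825·1590000/532 = 2913.9686.
Var(Ŷ) = 21270² · 2913.9686 = 1.318317 × 10^12.

1.318 × 10^12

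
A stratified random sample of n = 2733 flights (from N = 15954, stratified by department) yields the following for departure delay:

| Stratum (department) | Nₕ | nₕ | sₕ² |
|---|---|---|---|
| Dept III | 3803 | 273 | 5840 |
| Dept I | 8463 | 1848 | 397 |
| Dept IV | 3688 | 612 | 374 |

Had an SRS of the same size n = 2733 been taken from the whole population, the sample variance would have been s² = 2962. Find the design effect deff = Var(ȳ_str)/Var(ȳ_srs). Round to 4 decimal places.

1.3392

Var(ȳ_str) = Σ Wₕ²(1−fₕ)sₕ²/nₕ with Wₕ = Nₕ/15954:
  Dept III: (3803/15954)²·(1−273/3803)·5840/273 = 1.1282674
  Dept I: (8463/15954)²·(1−1848/8463)·397/1848 = 0.047250189
  Dept IV: (3688/15954)²·(1−612/3688)·374/612 = 0.027236936
  → Var(ȳ_str) = 1.2027545.
Var(ȳ_srs) = (1 − 2733/15954)·2962/2733 = 0.89813194.
deff = 1.2027545 / 0.89813194 = 1.3392.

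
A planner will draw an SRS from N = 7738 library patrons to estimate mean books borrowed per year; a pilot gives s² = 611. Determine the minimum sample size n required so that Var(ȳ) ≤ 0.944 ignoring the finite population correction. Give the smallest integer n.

Without fpc, n₀ = s²/D = 611/0.944 = 647.2458.
Rounding up, n = 648.

648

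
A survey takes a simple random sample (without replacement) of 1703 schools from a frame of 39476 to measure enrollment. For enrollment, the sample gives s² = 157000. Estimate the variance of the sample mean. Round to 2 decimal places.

88.21

Under SRS without replacement, Var(ȳ) = (1 − f)·s²/n with f = n/N = 1703/39476 = 0.04314014.
Var(ȳ) = (1 − 0.04314014)·157000/1703 = 0.95685986·92.190252 = 88.213152.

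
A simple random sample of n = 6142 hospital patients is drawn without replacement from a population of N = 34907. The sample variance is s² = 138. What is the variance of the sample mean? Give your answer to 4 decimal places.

Under SRS without replacement, Var(ȳ) = (1 − f)·s²/n with f = n/N = 6142/34907 = 0.17595325.
Var(ȳ) = (1 − 0.17595325)·138/6142 = 0.82404675·0.022468251 = 0.01851489.

0.0185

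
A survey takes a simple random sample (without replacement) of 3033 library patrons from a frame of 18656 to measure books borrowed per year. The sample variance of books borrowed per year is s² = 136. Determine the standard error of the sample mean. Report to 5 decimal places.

0.19378

Under SRS without replacement, Var(ȳ) = (1 − f)·s²/n with f = n/N = 3033/18656 = 0.16257504.
Var(ȳ) = (1 − 0.16257504)·136/3033 = 0.83742496·0.044840092 = 0.037550212.
SE(ȳ) = √(0.037550212) = 0.19378.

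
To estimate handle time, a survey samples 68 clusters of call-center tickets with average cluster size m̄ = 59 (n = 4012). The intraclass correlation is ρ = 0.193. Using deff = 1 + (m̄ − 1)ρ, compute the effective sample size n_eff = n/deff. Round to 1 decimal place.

deff = 1 + (59 − 1)·0.193 = 1 + 11.194 = 12.194.
n_eff = 4012 / 12.194 = 329.0.

329.0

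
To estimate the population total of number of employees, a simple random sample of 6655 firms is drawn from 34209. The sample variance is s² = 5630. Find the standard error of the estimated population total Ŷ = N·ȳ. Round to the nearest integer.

28239

Var(Ŷ) = N²·Var(ȳ) = N²·(1 − n/N)·s²/n.
f = 6655/34209 = 0.19453945; Var(ȳ) = 0.80546055·5630/6655 = 0.68140389.
Var(Ŷ) = 34209² · 0.68140389 = 7.9741677 × 10^8.
SE(Ŷ) = √(7.9741677 × 10^8) = 28239.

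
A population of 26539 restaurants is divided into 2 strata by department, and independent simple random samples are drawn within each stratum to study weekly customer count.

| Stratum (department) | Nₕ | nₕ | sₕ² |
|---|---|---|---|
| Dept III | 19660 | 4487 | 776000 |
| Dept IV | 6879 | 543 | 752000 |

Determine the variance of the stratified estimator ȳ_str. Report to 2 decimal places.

Var(ȳ_str) = Σₕ Wₕ²(1 − fₕ)sₕ²/nₕ with Wₕ = Nₕ/N, N = 26539.
Dept III: Wₕ = 0.74079656; term = 0.74079656²·(1 − 0.22822991)·776000/4487 = 73.247282.
Dept IV: Wₕ = 0.25920344; term = 0.25920344²·(1 − 0.07893589)·752000/543 = 85.701689.
Sum = 158.94897.

158.95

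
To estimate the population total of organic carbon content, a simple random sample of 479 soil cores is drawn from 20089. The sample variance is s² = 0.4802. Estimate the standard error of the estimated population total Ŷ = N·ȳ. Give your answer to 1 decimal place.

Var(Ŷ) = N²·Var(ȳ) = N²·(1 − n/N)·s²/n.
f = 479/20089 = 0.02384389; Var(ȳ) = 0.97615611·0.4802/479 = 9.7860159 × 10^-4.
Var(Ŷ) = 20089² · (9.7860159 × 10^-4) = 394932.21.
SE(Ŷ) = √(394932.21) = 628.4.

628.4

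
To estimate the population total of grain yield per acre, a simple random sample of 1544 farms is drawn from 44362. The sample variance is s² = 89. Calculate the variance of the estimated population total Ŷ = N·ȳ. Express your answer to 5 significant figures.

Var(Ŷ) = N²·Var(ȳ) = N²·(1 − n/N)·s²/n.
f = 1544/44362 = 0.03480456; Var(ȳ) = 0.96519544·89/1544 = 0.055636266.
Var(Ŷ) = 44362² · 0.055636266 = 1.0949145 × 10^8.

1.0949 × 10^8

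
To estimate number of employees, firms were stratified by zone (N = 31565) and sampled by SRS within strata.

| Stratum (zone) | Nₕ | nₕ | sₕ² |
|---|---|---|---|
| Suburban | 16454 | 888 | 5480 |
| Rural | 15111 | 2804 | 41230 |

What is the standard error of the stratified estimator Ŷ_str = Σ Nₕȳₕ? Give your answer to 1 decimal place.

Var(Ŷ_str) = Σₕ Nₕ²(1 − fₕ)sₕ²/nₕ.
Suburban: 16454²·(1 − 888/16454)·5480/888 = 1.5805787 × 10^9.
Rural: 15111²·(1 − 2804/15111)·41230/2804 = 2.7345177 × 10^9.
Sum = 4.3150964 × 10^9.
SE = √(4.3150964 × 10^9) = 65689.4.

65689.4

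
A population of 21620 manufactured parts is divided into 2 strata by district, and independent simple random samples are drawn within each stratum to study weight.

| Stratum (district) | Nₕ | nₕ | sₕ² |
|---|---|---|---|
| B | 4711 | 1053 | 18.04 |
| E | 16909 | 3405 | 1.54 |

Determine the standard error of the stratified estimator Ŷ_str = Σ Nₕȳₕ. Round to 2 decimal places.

631.27

Var(Ŷ_str) = Σₕ Nₕ²(1 − fₕ)sₕ²/nₕ.
B: 4711²·(1 − 1053/4711)·18.04/1053 = 295233.05.
E: 16909²·(1 − 3405/16909)·1.54/3405 = 103272.33.
Sum = 398505.38.
SE = √(398505.38) = 631.27.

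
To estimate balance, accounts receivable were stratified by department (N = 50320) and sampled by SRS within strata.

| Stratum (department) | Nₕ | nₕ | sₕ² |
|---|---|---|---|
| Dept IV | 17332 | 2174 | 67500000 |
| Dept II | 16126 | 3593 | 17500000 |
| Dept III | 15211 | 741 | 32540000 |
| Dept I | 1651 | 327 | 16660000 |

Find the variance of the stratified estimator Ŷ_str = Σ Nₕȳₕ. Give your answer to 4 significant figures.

Var(Ŷ_str) = Σₕ Nₕ²(1 − fₕ)sₕ²/nₕ.
Dept IV: 17332²·(1 − 2174/17332)·67500000/2174 = 8.1570818 × 10^12.
Dept II: 16126²·(1 − 3593/16126)·17500000/3593 = 9.8437942 × 10^11.
Dept III: 15211²·(1 − 741/15211)·32540000/741 = 9.6655292 × 10^12.
Dept I: 1651²·(1 − 327/1651)·16660000/327 = 1.1136848 × 10^11.
Sum = 1.8918359 × 10^13.

1.892 × 10^13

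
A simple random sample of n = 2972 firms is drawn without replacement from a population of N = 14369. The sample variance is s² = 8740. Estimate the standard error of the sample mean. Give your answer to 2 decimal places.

1.53

Under SRS without replacement, Var(ȳ) = (1 − f)·s²/n with f = n/N = 2972/14369 = 0.20683416.
Var(ȳ) = (1 − 0.20683416)·8740/2972 = 0.79316584·2.9407806 = 2.3325267.
SE(ȳ) = √(2.3325267) = 1.53.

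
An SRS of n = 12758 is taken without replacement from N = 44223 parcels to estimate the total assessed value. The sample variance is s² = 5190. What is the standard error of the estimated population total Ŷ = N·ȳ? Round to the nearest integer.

Var(Ŷ) = N²·Var(ȳ) = N²·(1 − n/N)·s²/n.
f = 12758/44223 = 0.28849241; Var(ȳ) = 0.71150759·5190/12758 = 0.28944383.
Var(Ŷ) = 44223² · 0.28944383 = 5.6605769 × 10^8.
SE(Ŷ) = √(5.6605769 × 10^8) = 23792.

23792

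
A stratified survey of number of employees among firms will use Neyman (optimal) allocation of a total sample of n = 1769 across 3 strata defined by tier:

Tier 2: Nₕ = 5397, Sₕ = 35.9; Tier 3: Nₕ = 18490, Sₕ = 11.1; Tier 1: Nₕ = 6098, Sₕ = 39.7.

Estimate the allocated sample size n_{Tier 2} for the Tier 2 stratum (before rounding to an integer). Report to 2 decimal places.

Neyman allocation: nₕ = n·NₕSₕ / Σⱼ NⱼSⱼ.
Σ NⱼSⱼ = 5397·35.9 + 18490·11.1 + 6098·39.7 = 641081.9.
n_{Tier 2} = 1769·5397·35.9 / 641081.9 = 534.64.

534.64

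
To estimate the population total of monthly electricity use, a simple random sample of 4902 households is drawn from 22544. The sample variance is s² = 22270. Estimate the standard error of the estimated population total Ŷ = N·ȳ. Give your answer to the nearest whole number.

Var(Ŷ) = N²·Var(ȳ) = N²·(1 − n/N)·s²/n.
f = 4902/22544 = 0.21744145; Var(ȳ) = 0.78255855·22270/4902 = 3.5551977.
Var(Ŷ) = 22544² · 3.5551977 = 1.806865 × 10^9.
SE(Ŷ) = √(1.806865 × 10^9) = 42507.

42507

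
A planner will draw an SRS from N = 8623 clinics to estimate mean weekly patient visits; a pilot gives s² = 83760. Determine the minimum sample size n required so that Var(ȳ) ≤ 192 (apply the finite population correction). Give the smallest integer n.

Without fpc, n₀ = s²/D = 83760/192 = 436.2500.
With fpc, (1 − n/N)·s²/n ≤ D requires n ≥ n₀/(1 + n₀/N) = 436.2500/(1 + 436.2500/8623) = 415.2423.
Rounding up, n = 416.

416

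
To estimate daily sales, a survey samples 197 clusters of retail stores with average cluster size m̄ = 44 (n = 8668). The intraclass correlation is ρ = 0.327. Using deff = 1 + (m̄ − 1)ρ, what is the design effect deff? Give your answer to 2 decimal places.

deff = 1 + (44 − 1)·0.327 = 1 + 14.061 = 15.061.

15.06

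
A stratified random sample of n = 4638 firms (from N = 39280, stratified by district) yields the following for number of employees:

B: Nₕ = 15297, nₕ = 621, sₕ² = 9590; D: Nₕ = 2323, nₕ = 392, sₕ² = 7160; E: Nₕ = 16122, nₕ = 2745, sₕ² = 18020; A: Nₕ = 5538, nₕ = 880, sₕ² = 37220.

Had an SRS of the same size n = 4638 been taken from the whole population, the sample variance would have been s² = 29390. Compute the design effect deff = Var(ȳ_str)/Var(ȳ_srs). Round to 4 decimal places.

0.7023

Var(ȳ_str) = Σ Wₕ²(1−fₕ)sₕ²/nₕ with Wₕ = Nₕ/39280:
  B: (15297/39280)²·(1−621/15297)·9590/621 = 2.2469739
  D: (2323/39280)²·(1−392/2323)·7160/392 = 0.053102563
  E: (16122/39280)²·(1−2745/16122)·18020/2745 = 0.91758673
  A: (5538/39280)²·(1−880/5538)·37220/880 = 0.70713637
  → Var(ȳ_str) = 3.9247996.
Var(ȳ_srs) = (1 − 4638/39280)·29390/4638 = 5.5885652.
deff = 3.9247996 / 5.5885652 = 0.7023.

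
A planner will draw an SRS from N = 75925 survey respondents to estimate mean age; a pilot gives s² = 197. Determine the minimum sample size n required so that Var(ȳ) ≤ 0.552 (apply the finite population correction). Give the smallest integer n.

356

Without fpc, n₀ = s²/D = 197/0.552 = 356.8841.
With fpc, (1 − n/N)·s²/n ≤ D requires n ≥ n₀/(1 + n₀/N) = 356.8841/(1 + 356.8841/75925) = 355.2144.
Rounding up, n = 356.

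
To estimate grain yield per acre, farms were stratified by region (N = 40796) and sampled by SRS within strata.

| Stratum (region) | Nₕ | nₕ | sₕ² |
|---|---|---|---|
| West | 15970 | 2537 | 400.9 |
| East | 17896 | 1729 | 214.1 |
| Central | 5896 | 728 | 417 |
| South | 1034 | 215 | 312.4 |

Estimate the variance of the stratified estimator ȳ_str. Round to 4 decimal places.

Var(ȳ_str) = Σₕ Wₕ²(1 − fₕ)sₕ²/nₕ with Wₕ = Nₕ/N, N = 40796.
West: Wₕ = 0.39145995; term = 0.39145995²·(1 − 0.15886036)·400.9/2537 = 0.020368467.
East: Wₕ = 0.43867046; term = 0.43867046²·(1 − 0.09661377)·214.1/1729 = 0.021526425.
Central: Wₕ = 0.14452397; term = 0.14452397²·(1 − 0.12347354)·417/728 = 0.010486957.
South: Wₕ = 0.02534562; term = 0.02534562²·(1 − 0.20793037)·312.4/215 = 7.3933598 × 10^-4.
Sum = 0.053121185.

0.0531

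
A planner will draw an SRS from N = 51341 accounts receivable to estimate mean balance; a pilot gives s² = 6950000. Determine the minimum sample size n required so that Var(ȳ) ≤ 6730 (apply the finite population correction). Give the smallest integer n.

1013

Without fpc, n₀ = s²/D = 6950000/6730 = 1032.6895.
With fpc, (1 − n/N)·s²/n ≤ D requires n ≥ n₀/(1 + n₀/N) = 1032.6895/(1 + 1032.6895/51341) = 1012.3272.
Rounding up, n = 1013.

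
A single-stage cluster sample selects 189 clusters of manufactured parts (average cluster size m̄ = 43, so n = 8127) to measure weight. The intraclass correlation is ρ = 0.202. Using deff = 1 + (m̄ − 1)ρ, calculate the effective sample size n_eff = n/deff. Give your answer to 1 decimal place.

deff = 1 + (43 − 1)·0.202 = 1 + 8.484 = 9.484.
n_eff = 8127 / 9.484 = 856.9.

856.9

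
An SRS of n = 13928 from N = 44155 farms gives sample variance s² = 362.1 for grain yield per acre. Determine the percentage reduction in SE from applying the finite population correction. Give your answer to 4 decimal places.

17.2615

f = n/N = 13928/44155 = 0.31543427.
SE_no-fpc = √(s²/n) = 0.16123892; SE_fpc = √((1−f)s²/n) = 0.13340664.
Ratio = √(1−f) = 0.82738488. Reduction = 100·(1 − 0.82738488) = 17.2615%.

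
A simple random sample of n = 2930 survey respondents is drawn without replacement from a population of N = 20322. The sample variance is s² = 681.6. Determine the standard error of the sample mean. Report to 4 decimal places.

Under SRS without replacement, Var(ȳ) = (1 − f)·s²/n with f = n/N = 2930/20322 = 0.14417872.
Var(ȳ) = (1 − 0.14417872)·681.6/2930 = 0.85582128·0.23262799 = 0.19908798.
SE(ȳ) = √(0.19908798) = 0.4462.

0.4462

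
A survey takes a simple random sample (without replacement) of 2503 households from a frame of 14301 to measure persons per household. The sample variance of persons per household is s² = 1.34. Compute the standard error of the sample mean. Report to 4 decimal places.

0.0210

Under SRS without replacement, Var(ȳ) = (1 − f)·s²/n with f = n/N = 2503/14301 = 0.17502273.
Var(ȳ) = (1 − 0.17502273)·1.34/2503 = 0.82497727·5.3535757 × 10^-4 = 4.4165783 × 10^-4.
SE(ȳ) = √(4.4165783 × 10^-4) = 0.0210.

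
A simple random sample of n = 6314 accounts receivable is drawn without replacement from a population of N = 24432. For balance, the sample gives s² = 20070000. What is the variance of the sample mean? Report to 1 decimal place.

2357.2

Under SRS without replacement, Var(ȳ) = (1 − f)·s²/n with f = n/N = 6314/24432 = 0.25843157.
Var(ȳ) = (1 − 0.25843157)·20070000/6314 = 0.74156843·3178.6506 = 2357.187.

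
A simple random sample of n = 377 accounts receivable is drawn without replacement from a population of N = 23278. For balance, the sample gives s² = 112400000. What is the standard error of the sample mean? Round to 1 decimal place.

Under SRS without replacement, Var(ȳ) = (1 − f)·s²/n with f = n/N = 377/23278 = 0.01619555.
Var(ȳ) = (1 − 0.01619555)·112400000/377 = 0.98380445·298143.24 = 293314.64.
SE(ȳ) = √(293314.64) = 541.6.

541.6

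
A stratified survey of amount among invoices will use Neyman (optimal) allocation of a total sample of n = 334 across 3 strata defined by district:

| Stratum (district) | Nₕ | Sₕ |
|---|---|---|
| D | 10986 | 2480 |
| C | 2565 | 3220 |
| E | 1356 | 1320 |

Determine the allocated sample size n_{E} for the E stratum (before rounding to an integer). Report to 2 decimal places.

16.03

Neyman allocation: nₕ = n·NₕSₕ / Σⱼ NⱼSⱼ.
Σ NⱼSⱼ = 10986·2480 + 2565·3220 + 1356·1320 = 3.72945 × 10^7.
n_{E} = 334·1356·1320 / (3.72945 × 10^7) = 16.03.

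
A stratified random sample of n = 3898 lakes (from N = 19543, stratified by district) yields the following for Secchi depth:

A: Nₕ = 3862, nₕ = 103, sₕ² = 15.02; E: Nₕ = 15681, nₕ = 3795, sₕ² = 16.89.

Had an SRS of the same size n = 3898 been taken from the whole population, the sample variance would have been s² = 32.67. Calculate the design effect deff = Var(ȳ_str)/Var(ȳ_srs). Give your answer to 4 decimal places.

1.1498

Var(ȳ_str) = Σ Wₕ²(1−fₕ)sₕ²/nₕ with Wₕ = Nₕ/19543:
  A: (3862/19543)²·(1−103/3862)·15.02/103 = 0.0055428719
  E: (15681/19543)²·(1−3795/15681)·16.89/3795 = 0.0021719253
  → Var(ȳ_str) = 0.0077147972.
Var(ȳ_srs) = (1 − 3898/19543)·32.67/3898 = 0.0067095228.
deff = 0.0077147972 / 0.0067095228 = 1.1498.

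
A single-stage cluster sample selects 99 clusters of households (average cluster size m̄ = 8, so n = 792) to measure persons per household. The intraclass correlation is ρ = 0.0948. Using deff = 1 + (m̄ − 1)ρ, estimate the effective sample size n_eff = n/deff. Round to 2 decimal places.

476.08

deff = 1 + (8 − 1)·0.0948 = 1 + 0.6636 = 1.6636.
n_eff = 792 / 1.6636 = 476.08.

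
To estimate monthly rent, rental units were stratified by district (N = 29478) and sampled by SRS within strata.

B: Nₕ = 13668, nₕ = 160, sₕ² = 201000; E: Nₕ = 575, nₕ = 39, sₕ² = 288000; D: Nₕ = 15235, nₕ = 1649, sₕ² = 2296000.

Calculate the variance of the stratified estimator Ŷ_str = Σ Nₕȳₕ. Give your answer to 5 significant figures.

Var(Ŷ_str) = Σₕ Nₕ²(1 − fₕ)sₕ²/nₕ.
B: 13668²·(1 − 160/13668)·201000/160 = 2.319381 × 10^11.
E: 575²·(1 − 39/575)·288000/39 = 2.2759385 × 10^9.
D: 15235²·(1 − 1649/15235)·2296000/1649 = 2.8819424 × 10^11.
Sum = 5.2240828 × 10^11.

5.2241 × 10^11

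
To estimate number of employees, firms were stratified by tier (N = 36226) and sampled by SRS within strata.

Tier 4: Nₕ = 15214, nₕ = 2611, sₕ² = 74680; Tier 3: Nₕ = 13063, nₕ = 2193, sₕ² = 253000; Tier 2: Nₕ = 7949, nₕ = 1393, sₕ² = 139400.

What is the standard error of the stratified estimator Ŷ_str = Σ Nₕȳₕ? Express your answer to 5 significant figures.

164560

Var(Ŷ_str) = Σₕ Nₕ²(1 − fₕ)sₕ²/nₕ.
Tier 4: 15214²·(1 − 2611/15214)·74680/2611 = 5.484219 × 10^9.
Tier 3: 13063²·(1 − 2193/13063)·253000/2193 = 1.6381526 × 10^10.
Tier 2: 7949²·(1 − 1393/7949)·139400/1393 = 5.2151055 × 10^9.
Sum = 2.7080851 × 10^10.
SE = √(2.7080851 × 10^10) = 164560.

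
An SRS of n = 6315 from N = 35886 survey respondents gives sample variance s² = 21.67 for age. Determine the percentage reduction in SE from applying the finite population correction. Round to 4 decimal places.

f = n/N = 6315/35886 = 0.17597392.
SE_no-fpc = √(s²/n) = 0.058579111; SE_fpc = √((1−f)s²/n) = 0.053175705.
Ratio = √(1−f) = 0.90775882. Reduction = 100·(1 − 0.90775882) = 9.2241%.

9.2241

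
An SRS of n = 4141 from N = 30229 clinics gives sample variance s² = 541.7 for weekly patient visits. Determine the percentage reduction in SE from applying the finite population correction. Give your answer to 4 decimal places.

7.1015

f = n/N = 4141/30229 = 0.13698766.
SE_no-fpc = √(s²/n) = 0.36168192; SE_fpc = √((1−f)s²/n) = 0.33599693.
Ratio = √(1−f) = 0.92898457. Reduction = 100·(1 − 0.92898457) = 7.1015%.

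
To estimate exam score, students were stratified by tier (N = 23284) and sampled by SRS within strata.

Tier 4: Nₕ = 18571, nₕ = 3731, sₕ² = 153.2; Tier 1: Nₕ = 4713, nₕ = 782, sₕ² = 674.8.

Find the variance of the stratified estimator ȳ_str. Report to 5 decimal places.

Var(ȳ_str) = Σₕ Wₕ²(1 − fₕ)sₕ²/nₕ with Wₕ = Nₕ/N, N = 23284.
Tier 4: Wₕ = 0.79758633; term = 0.79758633²·(1 − 0.20090464)·153.2/3731 = 0.020873128.
Tier 1: Wₕ = 0.20241367; term = 0.20241367²·(1 − 0.16592404)·674.8/782 = 0.029488564.
Sum = 0.050361692.

0.05036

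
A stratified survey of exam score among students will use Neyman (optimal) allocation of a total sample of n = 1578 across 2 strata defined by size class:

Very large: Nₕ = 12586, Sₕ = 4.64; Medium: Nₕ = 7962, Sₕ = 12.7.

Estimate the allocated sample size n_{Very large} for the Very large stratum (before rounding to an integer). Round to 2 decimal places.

577.71

Neyman allocation: nₕ = n·NₕSₕ / Σⱼ NⱼSⱼ.
Σ NⱼSⱼ = 12586·4.64 + 7962·12.7 = 159516.44.
n_{Very large} = 1578·12586·4.64 / 159516.44 = 577.71.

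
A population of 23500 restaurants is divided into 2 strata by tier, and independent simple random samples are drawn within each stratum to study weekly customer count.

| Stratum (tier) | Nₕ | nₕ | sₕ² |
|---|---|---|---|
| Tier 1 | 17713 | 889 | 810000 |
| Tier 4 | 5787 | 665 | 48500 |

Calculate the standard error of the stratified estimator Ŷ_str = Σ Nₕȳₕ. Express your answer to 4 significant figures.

523100

Var(Ŷ_str) = Σₕ Nₕ²(1 − fₕ)sₕ²/nₕ.
Tier 1: 17713²·(1 − 889/17713)·810000/889 = 2.7152176 × 10^11.
Tier 4: 5787²·(1 − 665/5787)·48500/665 = 2.1617882 × 10^9.
Sum = 2.7368355 × 10^11.
SE = √(2.7368355 × 10^11) = 523100.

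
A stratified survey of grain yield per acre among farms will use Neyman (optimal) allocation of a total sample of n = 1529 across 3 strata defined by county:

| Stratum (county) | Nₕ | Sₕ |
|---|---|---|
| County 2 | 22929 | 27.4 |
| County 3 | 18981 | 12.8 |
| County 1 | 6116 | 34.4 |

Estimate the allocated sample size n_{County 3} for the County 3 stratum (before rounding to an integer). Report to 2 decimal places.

Neyman allocation: nₕ = n·NₕSₕ / Σⱼ NⱼSⱼ.
Σ NⱼSⱼ = 22929·27.4 + 18981·12.8 + 6116·34.4 = 1.0816018 × 10^6.
n_{County 3} = 1529·18981·12.8 / (1.0816018 × 10^6) = 343.45.

343.45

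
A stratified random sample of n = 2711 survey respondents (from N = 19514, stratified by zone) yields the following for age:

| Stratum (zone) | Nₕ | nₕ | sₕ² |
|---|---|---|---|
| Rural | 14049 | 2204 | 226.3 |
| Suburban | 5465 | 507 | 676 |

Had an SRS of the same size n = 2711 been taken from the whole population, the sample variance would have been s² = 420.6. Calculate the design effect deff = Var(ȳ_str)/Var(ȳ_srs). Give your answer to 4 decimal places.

1.0460

Var(ȳ_str) = Σ Wₕ²(1−fₕ)sₕ²/nₕ with Wₕ = Nₕ/19514:
  Rural: (14049/19514)²·(1−2204/14049)·226.3/2204 = 0.044870493
  Suburban: (5465/19514)²·(1−507/5465)·676/507 = 0.094873042
  → Var(ȳ_str) = 0.13974354.
Var(ȳ_srs) = (1 − 2711/19514)·420.6/2711 = 0.13359195.
deff = 0.13974354 / 0.13359195 = 1.0460.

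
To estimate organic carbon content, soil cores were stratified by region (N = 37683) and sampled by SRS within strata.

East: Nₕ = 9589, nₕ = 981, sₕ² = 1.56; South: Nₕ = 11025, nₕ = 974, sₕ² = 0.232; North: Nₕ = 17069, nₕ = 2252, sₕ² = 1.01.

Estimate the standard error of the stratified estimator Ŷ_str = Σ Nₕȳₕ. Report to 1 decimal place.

520.7

Var(Ŷ_str) = Σₕ Nₕ²(1 − fₕ)sₕ²/nₕ.
East: 9589²·(1 − 981/9589)·1.56/981 = 131259.63.
South: 11025²·(1 − 974/11025)·0.232/974 = 26394.71.
North: 17069²·(1 − 2252/17069)·1.01/2252 = 113428.28.
Sum = 271082.62.
SE = √(271082.62) = 520.7.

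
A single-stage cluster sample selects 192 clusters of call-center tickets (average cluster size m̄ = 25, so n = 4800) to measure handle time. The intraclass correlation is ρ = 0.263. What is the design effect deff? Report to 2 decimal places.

deff = 1 + (25 − 1)·0.263 = 1 + 6.312 = 7.312.

7.31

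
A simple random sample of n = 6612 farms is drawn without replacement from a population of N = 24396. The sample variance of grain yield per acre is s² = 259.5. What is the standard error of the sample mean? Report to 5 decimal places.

0.16914

Under SRS without replacement, Var(ȳ) = (1 − f)·s²/n with f = n/N = 6612/24396 = 0.27102804.
Var(ȳ) = (1 − 0.27102804)·259.5/6612 = 0.72897196·0.039246824 = 0.028609834.
SE(ȳ) = √(0.028609834) = 0.16914.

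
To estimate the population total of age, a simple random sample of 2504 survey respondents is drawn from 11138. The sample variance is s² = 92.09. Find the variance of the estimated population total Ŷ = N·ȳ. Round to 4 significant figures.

3.537 × 10^6

Var(Ŷ) = N²·Var(ȳ) = N²·(1 − n/N)·s²/n.
f = 2504/11138 = 0.22481595; Var(ȳ) = 0.77518405·92.09/2504 = 0.028509065.
Var(Ŷ) = 11138² · 0.028509065 = 3.5366933 × 10^6.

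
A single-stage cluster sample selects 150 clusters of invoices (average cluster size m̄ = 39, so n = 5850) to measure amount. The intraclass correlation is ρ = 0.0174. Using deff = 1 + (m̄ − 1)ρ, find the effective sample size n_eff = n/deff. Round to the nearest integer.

deff = 1 + (39 − 1)·0.0174 = 1 + 0.6612 = 1.6612.
n_eff = 5850 / 1.6612 = 3522.

3522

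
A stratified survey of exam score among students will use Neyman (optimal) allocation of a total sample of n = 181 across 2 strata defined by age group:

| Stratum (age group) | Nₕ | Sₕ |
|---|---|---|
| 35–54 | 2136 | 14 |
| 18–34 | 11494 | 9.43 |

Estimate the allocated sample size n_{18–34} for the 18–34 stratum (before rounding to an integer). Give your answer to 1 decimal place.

Neyman allocation: nₕ = n·NₕSₕ / Σⱼ NⱼSⱼ.
Σ NⱼSⱼ = 2136·14 + 11494·9.43 = 138292.42.
n_{18–34} = 181·11494·9.43 / 138292.42 = 141.9.

141.9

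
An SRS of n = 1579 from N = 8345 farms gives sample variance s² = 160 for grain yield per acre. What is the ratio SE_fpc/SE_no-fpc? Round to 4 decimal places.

f = n/N = 1579/8345 = 0.18921510.
SE_no-fpc = √(s²/n) = 0.31832366; SE_fpc = √((1−f)s²/n) = 0.28663007.
Ratio = √(1−f) = 0.90043595.

0.9004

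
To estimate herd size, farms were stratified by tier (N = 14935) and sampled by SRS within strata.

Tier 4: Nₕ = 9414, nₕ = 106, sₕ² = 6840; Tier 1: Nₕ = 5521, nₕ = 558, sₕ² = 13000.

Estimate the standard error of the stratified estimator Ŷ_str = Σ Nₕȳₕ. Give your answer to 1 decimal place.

Var(Ŷ_str) = Σₕ Nₕ²(1 − fₕ)sₕ²/nₕ.
Tier 4: 9414²·(1 − 106/9414)·6840/106 = 5.6543255 × 10^9.
Tier 1: 5521²·(1 − 558/5521)·13000/558 = 6.383681 × 10^8.
Sum = 6.2926936 × 10^9.
SE = √(6.2926936 × 10^9) = 79326.5.

79326.5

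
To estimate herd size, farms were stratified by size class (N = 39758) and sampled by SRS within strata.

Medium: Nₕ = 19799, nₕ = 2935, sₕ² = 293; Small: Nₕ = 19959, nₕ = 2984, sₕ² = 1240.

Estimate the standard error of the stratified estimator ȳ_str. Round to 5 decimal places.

0.33190

Var(ȳ_str) = Σₕ Wₕ²(1 − fₕ)sₕ²/nₕ with Wₕ = Nₕ/N, N = 39758.
Medium: Wₕ = 0.49798783; term = 0.49798783²·(1 − 0.14823981)·293/2935 = 0.021086976.
Small: Wₕ = 0.50201217; term = 0.50201217²·(1 − 0.14950649)·1240/2984 = 0.089068137.
Sum = 0.11015511.
SE = √(0.11015511) = 0.33190.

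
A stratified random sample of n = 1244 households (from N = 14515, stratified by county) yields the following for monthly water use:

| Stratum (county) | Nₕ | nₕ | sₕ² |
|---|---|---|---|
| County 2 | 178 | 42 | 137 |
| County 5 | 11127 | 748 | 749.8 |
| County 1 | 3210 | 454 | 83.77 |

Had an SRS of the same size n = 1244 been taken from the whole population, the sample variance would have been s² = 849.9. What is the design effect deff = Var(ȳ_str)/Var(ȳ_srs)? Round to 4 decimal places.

Var(ȳ_str) = Σ Wₕ²(1−fₕ)sₕ²/nₕ with Wₕ = Nₕ/14515:
  County 2: (178/14515)²·(1−42/178)·137/42 = 3.74797 × 10^-4
  County 5: (11127/14515)²·(1−748/11127)·749.8/748 = 0.54946921
  County 1: (3210/14515)²·(1−454/3210)·83.77/454 = 0.007747879
  → Var(ȳ_str) = 0.55759189.
Var(ȳ_srs) = (1 − 1244/14515)·849.9/1244 = 0.62464614.
deff = 0.55759189 / 0.62464614 = 0.8927.

0.8927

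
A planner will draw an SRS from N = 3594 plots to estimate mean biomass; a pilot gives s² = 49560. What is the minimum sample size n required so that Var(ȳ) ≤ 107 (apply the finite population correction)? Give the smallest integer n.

Without fpc, n₀ = s²/D = 49560/107 = 463.1776.
With fpc, (1 − n/N)·s²/n ≤ D requires n ≥ n₀/(1 + n₀/N) = 463.1776/(1 + 463.1776/3594) = 410.3001.
Rounding up, n = 411.

411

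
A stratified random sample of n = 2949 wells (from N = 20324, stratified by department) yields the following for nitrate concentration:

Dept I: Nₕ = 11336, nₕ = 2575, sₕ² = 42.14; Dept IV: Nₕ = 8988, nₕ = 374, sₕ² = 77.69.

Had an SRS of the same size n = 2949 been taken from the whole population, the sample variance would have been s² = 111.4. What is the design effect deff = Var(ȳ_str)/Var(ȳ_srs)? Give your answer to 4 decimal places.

1.3275

Var(ȳ_str) = Σ Wₕ²(1−fₕ)sₕ²/nₕ with Wₕ = Nₕ/20324:
  Dept I: (11336/20324)²·(1−2575/11336)·42.14/2575 = 0.0039347074
  Dept IV: (8988/20324)²·(1−374/8988)·77.69/374 = 0.03893526
  → Var(ȳ_str) = 0.042869967.
Var(ȳ_srs) = (1 − 2949/20324)·111.4/2949 = 0.032294313.
deff = 0.042869967 / 0.032294313 = 1.3275.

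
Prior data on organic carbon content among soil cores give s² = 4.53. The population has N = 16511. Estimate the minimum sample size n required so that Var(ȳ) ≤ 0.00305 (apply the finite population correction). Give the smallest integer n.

1363

Without fpc, n₀ = s²/D = 4.53/0.00305 = 1485.2459.
With fpc, (1 − n/N)·s²/n ≤ D requires n ≥ n₀/(1 + n₀/N) = 1485.2459/(1 + 1485.2459/16511) = 1362.6673.
Rounding up, n = 1363.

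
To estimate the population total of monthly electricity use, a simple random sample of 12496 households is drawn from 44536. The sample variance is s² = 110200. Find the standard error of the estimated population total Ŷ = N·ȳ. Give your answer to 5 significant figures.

Var(Ŷ) = N²·Var(ȳ) = N²·(1 − n/N)·s²/n.
f = 12496/44536 = 0.28058200; Var(ȳ) = 0.71941800·110200/12496 = 6.3444193.
Var(Ŷ) = 44536² · 6.3444193 = 1.2583872 × 10^10.
SE(Ŷ) = √(1.2583872 × 10^10) = 112180.

112180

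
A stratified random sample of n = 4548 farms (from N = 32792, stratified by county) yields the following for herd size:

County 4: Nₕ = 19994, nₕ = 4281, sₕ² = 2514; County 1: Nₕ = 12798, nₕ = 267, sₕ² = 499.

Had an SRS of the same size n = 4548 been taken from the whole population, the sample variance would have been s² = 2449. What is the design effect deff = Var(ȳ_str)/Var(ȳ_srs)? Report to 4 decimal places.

Var(ȳ_str) = Σ Wₕ²(1−fₕ)sₕ²/nₕ with Wₕ = Nₕ/32792:
  County 4: (19994/32792)²·(1−4281/19994)·2514/4281 = 0.17157066
  County 1: (12798/32792)²·(1−267/12798)·499/267 = 0.27872846
  → Var(ȳ_str) = 0.45029912.
Var(ȳ_srs) = (1 − 4548/32792)·2449/4548 = 0.4637956.
deff = 0.45029912 / 0.4637956 = 0.9709.

0.9709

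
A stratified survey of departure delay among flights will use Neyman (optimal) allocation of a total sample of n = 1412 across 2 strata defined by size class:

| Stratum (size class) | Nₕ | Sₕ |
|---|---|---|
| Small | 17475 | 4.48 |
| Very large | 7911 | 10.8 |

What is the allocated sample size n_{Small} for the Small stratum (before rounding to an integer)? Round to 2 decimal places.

675.17

Neyman allocation: nₕ = n·NₕSₕ / Σⱼ NⱼSⱼ.
Σ NⱼSⱼ = 17475·4.48 + 7911·10.8 = 163726.8.
n_{Small} = 1412·17475·4.48 / 163726.8 = 675.17.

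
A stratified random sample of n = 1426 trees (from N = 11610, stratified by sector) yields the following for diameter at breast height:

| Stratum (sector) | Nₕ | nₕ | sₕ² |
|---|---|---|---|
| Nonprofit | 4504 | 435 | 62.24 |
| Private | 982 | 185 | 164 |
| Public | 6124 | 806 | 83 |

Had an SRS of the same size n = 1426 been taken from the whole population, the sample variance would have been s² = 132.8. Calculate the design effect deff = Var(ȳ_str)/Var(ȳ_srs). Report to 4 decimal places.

Var(ȳ_str) = Σ Wₕ²(1−fₕ)sₕ²/nₕ with Wₕ = Nₕ/11610:
  Nonprofit: (4504/11610)²·(1−435/4504)·62.24/435 = 0.019453689
  Private: (982/11610)²·(1−185/982)·164/185 = 0.0051472764
  Public: (6124/11610)²·(1−806/6124)·83/806 = 0.024880673
  → Var(ȳ_str) = 0.049481638.
Var(ȳ_srs) = (1 − 1426/11610)·132.8/1426 = 0.081689215.
deff = 0.049481638 / 0.081689215 = 0.6057.

0.6057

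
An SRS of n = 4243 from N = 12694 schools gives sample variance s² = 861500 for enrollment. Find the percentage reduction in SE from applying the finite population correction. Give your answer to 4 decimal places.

f = n/N = 4243/12694 = 0.33425240.
SE_no-fpc = √(s²/n) = 14.249221; SE_fpc = √((1−f)s²/n) = 11.626418.
Ratio = √(1−f) = 0.81593357. Reduction = 100·(1 − 0.81593357) = 18.4066%.

18.4066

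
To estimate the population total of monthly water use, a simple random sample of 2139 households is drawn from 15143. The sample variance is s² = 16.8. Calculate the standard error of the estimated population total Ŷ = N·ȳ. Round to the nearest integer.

1244

Var(Ŷ) = N²·Var(ȳ) = N²·(1 − n/N)·s²/n.
f = 2139/15143 = 0.14125338; Var(ȳ) = 0.85874662·16.8/2139 = 0.006744714.
Var(Ŷ) = 15143² · 0.006744714 = 1.5466334 × 10^6.
SE(Ŷ) = √(1.5466334 × 10^6) = 1244.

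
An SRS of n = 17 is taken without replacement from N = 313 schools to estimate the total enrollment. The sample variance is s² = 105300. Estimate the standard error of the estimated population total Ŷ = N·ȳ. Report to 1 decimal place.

23955.6

Var(Ŷ) = N²·Var(ȳ) = N²·(1 − n/N)·s²/n.
f = 17/313 = 0.05431310; Var(ȳ) = 0.94568690·105300/17 = 5857.6959.
Var(Ŷ) = 313² · 5857.6959 = 5.7387261 × 10^8.
SE(Ŷ) = √(5.7387261 × 10^8) = 23955.6.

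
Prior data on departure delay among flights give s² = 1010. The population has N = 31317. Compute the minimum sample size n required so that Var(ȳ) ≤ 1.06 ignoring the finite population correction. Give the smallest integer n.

Without fpc, n₀ = s²/D = 1010/1.06 = 952.8302.
Rounding up, n = 953.

953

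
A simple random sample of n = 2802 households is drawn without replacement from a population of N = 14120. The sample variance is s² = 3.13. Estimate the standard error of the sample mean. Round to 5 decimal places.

0.02992

Under SRS without replacement, Var(ȳ) = (1 − f)·s²/n with f = n/N = 2802/14120 = 0.19844193.
Var(ȳ) = (1 − 0.19844193)·3.13/2802 = 0.80155807·0.0011170592 = 8.9538786 × 10^-4.
SE(ȳ) = √(8.9538786 × 10^-4) = 0.02992.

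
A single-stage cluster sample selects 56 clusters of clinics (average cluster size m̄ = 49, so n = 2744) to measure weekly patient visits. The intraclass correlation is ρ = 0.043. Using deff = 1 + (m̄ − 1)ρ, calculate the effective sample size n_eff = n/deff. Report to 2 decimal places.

deff = 1 + (49 − 1)·0.043 = 1 + 2.064 = 3.064.
n_eff = 2744 / 3.064 = 895.56.

895.56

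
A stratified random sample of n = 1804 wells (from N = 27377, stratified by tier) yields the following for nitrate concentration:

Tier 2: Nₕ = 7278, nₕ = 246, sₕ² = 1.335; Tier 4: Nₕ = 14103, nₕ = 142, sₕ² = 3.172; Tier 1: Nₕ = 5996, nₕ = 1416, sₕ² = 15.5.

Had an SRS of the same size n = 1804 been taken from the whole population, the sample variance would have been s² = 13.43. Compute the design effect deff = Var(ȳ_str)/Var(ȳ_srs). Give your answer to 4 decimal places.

0.9548

Var(ȳ_str) = Σ Wₕ²(1−fₕ)sₕ²/nₕ with Wₕ = Nₕ/27377:
  Tier 2: (7278/27377)²·(1−246/7278)·1.335/246 = 3.7056582 × 10^-4
  Tier 4: (14103/27377)²·(1−142/14103)·3.172/142 = 0.0058681493
  Tier 1: (5996/27377)²·(1−1416/5996)·15.5/1416 = 4.0107338 × 10^-4
  → Var(ȳ_str) = 0.0066397885.
Var(ȳ_srs) = (1 − 1804/27377)·13.43/1804 = 0.0069540099.
deff = 0.0066397885 / 0.0069540099 = 0.9548.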